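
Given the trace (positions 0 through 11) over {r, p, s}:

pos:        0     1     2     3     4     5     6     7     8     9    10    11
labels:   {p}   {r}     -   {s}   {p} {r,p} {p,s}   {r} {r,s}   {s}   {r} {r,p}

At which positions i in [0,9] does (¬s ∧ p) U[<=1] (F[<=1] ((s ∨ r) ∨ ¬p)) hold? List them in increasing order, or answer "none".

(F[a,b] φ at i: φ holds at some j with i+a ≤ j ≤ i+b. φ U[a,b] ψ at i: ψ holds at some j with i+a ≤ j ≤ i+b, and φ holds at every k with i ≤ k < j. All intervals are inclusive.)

0, 1, 2, 3, 4, 5, 6, 7, 8, 9

Evaluate at each i in [0,9]:
  i=0: ✓ (rhs at j=0)
  i=1: ✓ (rhs at j=1)
  i=2: ✓ (rhs at j=2)
  i=3: ✓ (rhs at j=3)
  i=4: ✓ (rhs at j=4)
  i=5: ✓ (rhs at j=5)
  i=6: ✓ (rhs at j=6)
  i=7: ✓ (rhs at j=7)
  i=8: ✓ (rhs at j=8)
  i=9: ✓ (rhs at j=9)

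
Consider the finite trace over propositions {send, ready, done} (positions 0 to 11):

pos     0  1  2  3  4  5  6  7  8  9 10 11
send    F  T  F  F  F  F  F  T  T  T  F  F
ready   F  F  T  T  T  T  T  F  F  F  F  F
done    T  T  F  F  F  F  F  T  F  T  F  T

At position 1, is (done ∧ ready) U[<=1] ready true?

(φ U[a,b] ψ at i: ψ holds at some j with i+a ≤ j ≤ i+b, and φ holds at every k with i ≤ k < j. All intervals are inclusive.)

Need some j in [1,2] with ready, and (done ∧ ready) at every k in [1,j-1].
  j=1: ready false.
  j=2: ready holds, but (done ∧ ready) fails at k=1 → not this j.
No j in the window works → until fails.

No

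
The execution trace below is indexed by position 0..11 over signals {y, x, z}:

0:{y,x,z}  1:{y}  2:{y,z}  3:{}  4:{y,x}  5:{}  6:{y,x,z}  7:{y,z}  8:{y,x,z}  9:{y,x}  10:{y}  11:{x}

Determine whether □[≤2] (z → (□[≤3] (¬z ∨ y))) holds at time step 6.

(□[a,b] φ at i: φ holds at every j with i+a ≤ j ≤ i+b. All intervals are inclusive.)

Holds

Check (z → (□[≤3] (¬z ∨ y))) at every j in [6,8]:
  j=6: antecedent true; consequent holds on [6,9] → ✓
  j=7: antecedent true; consequent holds on [7,10] → ✓
  j=8: antecedent true; consequent holds on [8,11] → ✓
All positions satisfy it → formula holds.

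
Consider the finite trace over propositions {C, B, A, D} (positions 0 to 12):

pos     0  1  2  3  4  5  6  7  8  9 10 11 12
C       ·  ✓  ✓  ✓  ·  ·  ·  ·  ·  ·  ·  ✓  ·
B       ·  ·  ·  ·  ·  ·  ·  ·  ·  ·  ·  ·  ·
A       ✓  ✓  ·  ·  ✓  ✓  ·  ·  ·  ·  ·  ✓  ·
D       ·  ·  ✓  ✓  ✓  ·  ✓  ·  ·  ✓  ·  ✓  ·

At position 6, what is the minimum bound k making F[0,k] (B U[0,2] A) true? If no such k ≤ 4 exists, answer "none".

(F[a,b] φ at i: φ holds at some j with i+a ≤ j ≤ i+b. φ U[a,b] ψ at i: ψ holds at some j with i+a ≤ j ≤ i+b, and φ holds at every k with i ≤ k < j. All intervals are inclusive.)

none

Scan j = 6,7,… for (B U[0,2] A):
  j=6: fails
  j=7: fails
  j=8: fails
  j=9: fails
  j=10: fails
No j in [6,10] satisfies it → none.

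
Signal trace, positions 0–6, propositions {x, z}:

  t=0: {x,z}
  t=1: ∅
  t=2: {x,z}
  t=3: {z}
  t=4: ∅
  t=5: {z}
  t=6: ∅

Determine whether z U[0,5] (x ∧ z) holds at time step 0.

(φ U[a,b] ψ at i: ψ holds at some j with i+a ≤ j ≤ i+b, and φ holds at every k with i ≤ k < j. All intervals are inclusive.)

Need some j in [0,5] with (x ∧ z), and z at every k in [0,j-1].
  j=0: (x ∧ z) holds; no prefix to check → satisfied.

Yes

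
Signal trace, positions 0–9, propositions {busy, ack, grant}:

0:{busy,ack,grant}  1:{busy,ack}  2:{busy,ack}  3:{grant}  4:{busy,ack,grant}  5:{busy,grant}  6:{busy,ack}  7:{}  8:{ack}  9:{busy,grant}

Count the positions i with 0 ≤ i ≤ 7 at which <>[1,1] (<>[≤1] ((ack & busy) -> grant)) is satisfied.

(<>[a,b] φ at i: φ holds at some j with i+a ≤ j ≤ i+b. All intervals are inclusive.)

Evaluate at each i in [0,7]:
  i=0: ✗ (none in [1,1])
  i=1: ✓ (witness j=2)
  i=2: ✓ (witness j=3)
  i=3: ✓ (witness j=4)
  i=4: ✓ (witness j=5)
  i=5: ✓ (witness j=6)
  i=6: ✓ (witness j=7)
  i=7: ✓ (witness j=8)
Positions where it holds: {1, 2, 3, 4, 5, 6, 7} → 7.

7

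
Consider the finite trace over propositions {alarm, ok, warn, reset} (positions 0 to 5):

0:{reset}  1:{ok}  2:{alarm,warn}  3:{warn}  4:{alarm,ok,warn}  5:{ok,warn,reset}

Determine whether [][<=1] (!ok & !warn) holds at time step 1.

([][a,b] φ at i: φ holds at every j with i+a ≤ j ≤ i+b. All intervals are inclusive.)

Check (!ok & !warn) at every j in [1,2]:
  j=1: false
  j=2: false
Fails at j=1 → formula fails.

Does not hold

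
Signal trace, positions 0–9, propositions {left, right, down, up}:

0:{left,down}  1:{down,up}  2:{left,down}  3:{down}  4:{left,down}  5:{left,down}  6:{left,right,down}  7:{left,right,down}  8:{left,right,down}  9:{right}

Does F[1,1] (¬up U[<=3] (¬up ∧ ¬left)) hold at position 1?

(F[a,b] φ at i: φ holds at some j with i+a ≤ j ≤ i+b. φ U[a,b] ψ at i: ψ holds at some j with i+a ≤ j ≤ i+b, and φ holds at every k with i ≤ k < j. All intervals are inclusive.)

Check (¬up U[<=3] (¬up ∧ ¬left)) at each j in [2,2]:
  j=2: holds
Found at j=2 → formula holds.

True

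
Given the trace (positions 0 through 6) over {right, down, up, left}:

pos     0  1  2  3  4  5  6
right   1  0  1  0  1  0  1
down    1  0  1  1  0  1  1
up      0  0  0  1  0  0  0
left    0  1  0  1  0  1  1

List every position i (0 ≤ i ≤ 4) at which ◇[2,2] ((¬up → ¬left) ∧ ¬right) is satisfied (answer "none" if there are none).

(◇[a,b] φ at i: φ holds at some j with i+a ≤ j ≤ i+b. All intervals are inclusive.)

1

Evaluate at each i in [0,4]:
  i=0: ✗ (none in [2,2])
  i=1: ✓ (witness j=3)
  i=2: ✗ (none in [4,4])
  i=3: ✗ (none in [5,5])
  i=4: ✗ (none in [6,6])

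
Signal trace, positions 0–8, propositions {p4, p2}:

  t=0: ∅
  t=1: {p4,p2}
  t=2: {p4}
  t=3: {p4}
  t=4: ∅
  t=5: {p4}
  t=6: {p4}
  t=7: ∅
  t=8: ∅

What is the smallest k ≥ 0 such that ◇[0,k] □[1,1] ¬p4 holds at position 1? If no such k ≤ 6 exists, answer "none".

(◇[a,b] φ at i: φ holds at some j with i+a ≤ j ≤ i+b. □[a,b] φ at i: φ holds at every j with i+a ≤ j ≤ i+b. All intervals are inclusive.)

2

Scan j = 1,2,… for □[1,1] ¬p4:
  j=1: fails
  j=2: fails
  j=3: holds
First hit at j=3, so smallest k = 3-1 = 2.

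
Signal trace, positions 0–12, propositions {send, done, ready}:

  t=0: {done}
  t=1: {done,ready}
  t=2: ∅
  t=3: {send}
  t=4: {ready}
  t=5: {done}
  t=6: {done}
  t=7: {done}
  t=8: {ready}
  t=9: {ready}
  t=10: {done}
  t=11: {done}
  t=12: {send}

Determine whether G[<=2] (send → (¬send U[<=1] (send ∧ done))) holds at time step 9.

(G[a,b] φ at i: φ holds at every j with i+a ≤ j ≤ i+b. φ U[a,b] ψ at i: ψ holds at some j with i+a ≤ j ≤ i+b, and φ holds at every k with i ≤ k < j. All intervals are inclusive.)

Check (send → (¬send U[<=1] (send ∧ done))) at every j in [9,11]:
  j=9: antecedent false → ✓
  j=10: antecedent false → ✓
  j=11: antecedent false → ✓
All positions satisfy it → formula holds.

True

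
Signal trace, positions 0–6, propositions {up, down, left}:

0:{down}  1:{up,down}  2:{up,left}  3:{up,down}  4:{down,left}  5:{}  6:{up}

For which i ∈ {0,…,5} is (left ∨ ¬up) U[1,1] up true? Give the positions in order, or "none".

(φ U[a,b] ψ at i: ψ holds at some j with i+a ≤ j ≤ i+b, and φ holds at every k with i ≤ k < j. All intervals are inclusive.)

Evaluate at each i in [0,5]:
  i=0: ✓ (rhs at j=1; lhs holds on [0,0])
  i=1: ✗ (lhs fails at k=1 before rhs at j=2)
  i=2: ✓ (rhs at j=3; lhs holds on [2,2])
  i=3: ✗ (no rhs in [4,4])
  i=4: ✗ (no rhs in [5,5])
  i=5: ✓ (rhs at j=6; lhs holds on [5,5])

0, 2, 5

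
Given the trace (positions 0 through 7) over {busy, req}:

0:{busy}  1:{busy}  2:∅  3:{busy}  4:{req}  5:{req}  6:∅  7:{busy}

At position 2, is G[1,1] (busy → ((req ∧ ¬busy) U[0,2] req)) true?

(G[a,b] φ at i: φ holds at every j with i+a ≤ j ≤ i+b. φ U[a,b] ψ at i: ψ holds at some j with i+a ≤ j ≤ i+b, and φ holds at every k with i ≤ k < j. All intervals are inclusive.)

False

Check (busy → ((req ∧ ¬busy) U[0,2] req)) at every j in [3,3]:
  j=3: antecedent true; consequent fails → ✗
Fails at j=3 → formula fails.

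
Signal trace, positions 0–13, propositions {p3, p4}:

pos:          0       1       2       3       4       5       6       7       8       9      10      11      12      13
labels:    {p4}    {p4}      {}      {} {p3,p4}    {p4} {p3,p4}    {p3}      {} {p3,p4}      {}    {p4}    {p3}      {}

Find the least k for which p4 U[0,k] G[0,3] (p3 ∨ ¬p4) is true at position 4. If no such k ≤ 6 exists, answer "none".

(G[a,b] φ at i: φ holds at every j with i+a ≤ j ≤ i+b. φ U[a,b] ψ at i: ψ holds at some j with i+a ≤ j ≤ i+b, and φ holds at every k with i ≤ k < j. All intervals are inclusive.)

Need earliest j ≥ 4 with G[0,3] (p3 ∨ ¬p4), and p4 at every k in [4,j-1].
  j=4: rhs fails.
  j=5: rhs fails.
  j=6: rhs holds; lhs holds on [4,5]. k = 2.

2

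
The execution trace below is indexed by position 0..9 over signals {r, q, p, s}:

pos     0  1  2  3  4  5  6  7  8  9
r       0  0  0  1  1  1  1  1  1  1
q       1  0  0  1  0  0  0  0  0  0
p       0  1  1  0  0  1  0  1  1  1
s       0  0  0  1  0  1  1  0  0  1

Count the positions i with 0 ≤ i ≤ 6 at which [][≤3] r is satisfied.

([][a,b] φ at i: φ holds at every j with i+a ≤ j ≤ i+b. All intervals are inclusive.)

Evaluate at each i in [0,6]:
  i=0: ✗ (fails at j=0)
  i=1: ✗ (fails at j=1)
  i=2: ✗ (fails at j=2)
  i=3: ✓ (all of [3,6])
  i=4: ✓ (all of [4,7])
  i=5: ✓ (all of [5,8])
  i=6: ✓ (all of [6,9])
Positions where it holds: {3, 4, 5, 6} → 4.

4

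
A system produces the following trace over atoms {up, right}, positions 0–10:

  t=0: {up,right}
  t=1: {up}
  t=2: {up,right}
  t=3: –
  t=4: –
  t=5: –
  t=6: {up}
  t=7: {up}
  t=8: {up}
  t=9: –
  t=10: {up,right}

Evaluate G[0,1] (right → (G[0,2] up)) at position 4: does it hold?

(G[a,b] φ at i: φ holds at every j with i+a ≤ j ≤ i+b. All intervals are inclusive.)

Yes

Check (right → (G[0,2] up)) at every j in [4,5]:
  j=4: antecedent false → ✓
  j=5: antecedent false → ✓
All positions satisfy it → formula holds.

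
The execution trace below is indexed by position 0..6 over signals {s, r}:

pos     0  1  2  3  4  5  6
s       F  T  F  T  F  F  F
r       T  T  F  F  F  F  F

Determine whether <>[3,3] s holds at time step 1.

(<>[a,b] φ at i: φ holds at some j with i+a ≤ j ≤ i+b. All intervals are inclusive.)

Check s at each j in [4,4]:
  j=4: false
No position in the window satisfies it → formula fails.

No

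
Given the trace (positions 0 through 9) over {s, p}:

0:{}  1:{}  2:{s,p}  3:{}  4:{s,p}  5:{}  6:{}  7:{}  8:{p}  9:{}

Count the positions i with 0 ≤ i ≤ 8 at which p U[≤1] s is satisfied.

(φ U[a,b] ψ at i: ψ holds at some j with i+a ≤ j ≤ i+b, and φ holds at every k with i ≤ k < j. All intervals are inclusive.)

2

Evaluate at each i in [0,8]:
  i=0: ✗ (no rhs in [0,1])
  i=1: ✗ (lhs fails at k=1 before rhs at j=2)
  i=2: ✓ (rhs at j=2)
  i=3: ✗ (lhs fails at k=3 before rhs at j=4)
  i=4: ✓ (rhs at j=4)
  i=5: ✗ (no rhs in [5,6])
  i=6: ✗ (no rhs in [6,7])
  i=7: ✗ (no rhs in [7,8])
  i=8: ✗ (no rhs in [8,9])
Positions where it holds: {2, 4} → 2.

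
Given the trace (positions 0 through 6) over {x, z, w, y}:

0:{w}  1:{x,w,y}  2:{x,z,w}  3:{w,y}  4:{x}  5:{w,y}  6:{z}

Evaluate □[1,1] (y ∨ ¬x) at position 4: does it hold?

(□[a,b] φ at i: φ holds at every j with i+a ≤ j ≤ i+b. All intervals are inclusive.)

True

Check (y ∨ ¬x) at every j in [5,5]:
  j=5: true
All positions satisfy it → formula holds.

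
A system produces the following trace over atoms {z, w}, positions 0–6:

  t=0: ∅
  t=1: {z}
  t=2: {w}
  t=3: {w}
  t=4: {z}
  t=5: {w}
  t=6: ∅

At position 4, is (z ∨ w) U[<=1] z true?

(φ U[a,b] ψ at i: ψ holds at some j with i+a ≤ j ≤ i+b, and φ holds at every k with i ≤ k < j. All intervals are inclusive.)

Holds

Need some j in [4,5] with z, and (z ∨ w) at every k in [4,j-1].
  j=4: z holds; no prefix to check → satisfied.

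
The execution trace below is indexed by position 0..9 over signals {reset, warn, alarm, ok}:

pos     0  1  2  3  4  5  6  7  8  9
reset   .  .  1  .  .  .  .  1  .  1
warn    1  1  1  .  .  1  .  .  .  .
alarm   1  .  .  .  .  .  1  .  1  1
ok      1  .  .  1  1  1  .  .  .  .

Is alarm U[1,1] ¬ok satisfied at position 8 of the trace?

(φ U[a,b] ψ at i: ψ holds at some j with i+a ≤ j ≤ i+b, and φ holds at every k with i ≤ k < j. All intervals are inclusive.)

True

Need some j in [9,9] with ¬ok, and alarm at every k in [8,j-1].
  j=9: ¬ok holds; alarm holds at every k in [8,8] → satisfied.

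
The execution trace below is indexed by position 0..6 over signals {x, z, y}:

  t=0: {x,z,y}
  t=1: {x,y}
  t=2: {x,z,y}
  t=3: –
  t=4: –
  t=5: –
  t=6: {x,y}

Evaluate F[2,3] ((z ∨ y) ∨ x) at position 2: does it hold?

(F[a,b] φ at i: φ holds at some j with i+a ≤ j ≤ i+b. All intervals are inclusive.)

Check ((z ∨ y) ∨ x) at each j in [4,5]:
  j=4: false
  j=5: false
No position in the window satisfies it → formula fails.

Does not hold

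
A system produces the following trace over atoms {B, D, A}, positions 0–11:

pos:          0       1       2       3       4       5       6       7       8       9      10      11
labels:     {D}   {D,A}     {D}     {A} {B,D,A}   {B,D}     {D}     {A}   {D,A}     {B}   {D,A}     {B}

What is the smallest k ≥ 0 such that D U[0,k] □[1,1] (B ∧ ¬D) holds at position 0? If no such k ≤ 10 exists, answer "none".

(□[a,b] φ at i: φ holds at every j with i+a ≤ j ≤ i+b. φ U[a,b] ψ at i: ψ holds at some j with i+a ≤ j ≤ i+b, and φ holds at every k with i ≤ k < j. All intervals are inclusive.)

none

Need earliest j ≥ 0 with □[1,1] (B ∧ ¬D), and D at every k in [0,j-1].
  j=0: rhs fails.
  j=1: rhs fails.
  j=2: rhs fails.
  j=3: rhs fails.
  j=4: rhs fails.
  j=5: rhs fails.
  j=6: rhs fails.
  j=7: rhs fails.
  j=8: rhs holds but lhs fails at k=3.
  j=9: rhs fails.
  j=10: rhs holds but lhs fails at k=3.
No witness within the range → none.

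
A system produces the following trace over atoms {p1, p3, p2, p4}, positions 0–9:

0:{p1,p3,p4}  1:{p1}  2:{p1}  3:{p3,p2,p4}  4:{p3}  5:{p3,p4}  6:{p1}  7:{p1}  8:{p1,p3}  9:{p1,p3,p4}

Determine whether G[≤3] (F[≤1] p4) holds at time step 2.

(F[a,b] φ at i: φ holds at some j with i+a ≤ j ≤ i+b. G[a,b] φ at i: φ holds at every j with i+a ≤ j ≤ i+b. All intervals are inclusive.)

True

Check F[≤1] p4 at every j in [2,5]:
  j=2: holds (witness at 3)
  j=3: holds (witness at 3)
  j=4: holds (witness at 5)
  j=5: holds (witness at 5)
All positions satisfy it → formula holds.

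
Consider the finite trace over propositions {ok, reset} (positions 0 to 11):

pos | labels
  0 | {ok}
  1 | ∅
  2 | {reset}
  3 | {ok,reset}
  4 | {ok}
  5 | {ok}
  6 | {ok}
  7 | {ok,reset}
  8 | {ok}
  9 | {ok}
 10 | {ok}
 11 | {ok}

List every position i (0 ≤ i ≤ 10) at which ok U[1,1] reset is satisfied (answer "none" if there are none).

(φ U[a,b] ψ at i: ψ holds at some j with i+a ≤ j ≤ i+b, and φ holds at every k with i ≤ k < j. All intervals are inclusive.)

Evaluate at each i in [0,10]:
  i=0: ✗ (no rhs in [1,1])
  i=1: ✗ (lhs fails at k=1 before rhs at j=2)
  i=2: ✗ (lhs fails at k=2 before rhs at j=3)
  i=3: ✗ (no rhs in [4,4])
  i=4: ✗ (no rhs in [5,5])
  i=5: ✗ (no rhs in [6,6])
  i=6: ✓ (rhs at j=7; lhs holds on [6,6])
  i=7: ✗ (no rhs in [8,8])
  i=8: ✗ (no rhs in [9,9])
  i=9: ✗ (no rhs in [10,10])
  i=10: ✗ (no rhs in [11,11])

6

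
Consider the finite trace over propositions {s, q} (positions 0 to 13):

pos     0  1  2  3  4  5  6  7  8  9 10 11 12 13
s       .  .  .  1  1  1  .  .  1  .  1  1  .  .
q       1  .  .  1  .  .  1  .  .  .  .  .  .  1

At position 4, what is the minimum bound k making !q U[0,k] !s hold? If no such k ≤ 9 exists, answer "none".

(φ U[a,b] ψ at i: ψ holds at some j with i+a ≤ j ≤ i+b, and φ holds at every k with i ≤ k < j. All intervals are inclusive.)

2

Need earliest j ≥ 4 with !s, and !q at every k in [4,j-1].
  j=4: rhs fails.
  j=5: rhs fails.
  j=6: rhs holds; lhs holds on [4,5]. k = 2.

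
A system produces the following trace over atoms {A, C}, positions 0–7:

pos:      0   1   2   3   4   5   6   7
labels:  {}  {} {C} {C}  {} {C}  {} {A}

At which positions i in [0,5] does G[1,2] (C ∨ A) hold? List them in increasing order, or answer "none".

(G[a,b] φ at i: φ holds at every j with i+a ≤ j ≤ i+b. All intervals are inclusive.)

1

Evaluate at each i in [0,5]:
  i=0: ✗ (fails at j=1)
  i=1: ✓ (all of [2,3])
  i=2: ✗ (fails at j=4)
  i=3: ✗ (fails at j=4)
  i=4: ✗ (fails at j=6)
  i=5: ✗ (fails at j=6)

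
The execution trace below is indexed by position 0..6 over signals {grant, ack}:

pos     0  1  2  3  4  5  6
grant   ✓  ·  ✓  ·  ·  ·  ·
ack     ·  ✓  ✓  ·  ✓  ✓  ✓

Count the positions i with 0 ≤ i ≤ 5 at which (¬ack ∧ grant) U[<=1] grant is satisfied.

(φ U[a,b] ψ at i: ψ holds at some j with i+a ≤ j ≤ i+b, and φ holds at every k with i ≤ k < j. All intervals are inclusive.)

2

Evaluate at each i in [0,5]:
  i=0: ✓ (rhs at j=0)
  i=1: ✗ (lhs fails at k=1 before rhs at j=2)
  i=2: ✓ (rhs at j=2)
  i=3: ✗ (no rhs in [3,4])
  i=4: ✗ (no rhs in [4,5])
  i=5: ✗ (no rhs in [5,6])
Positions where it holds: {0, 2} → 2.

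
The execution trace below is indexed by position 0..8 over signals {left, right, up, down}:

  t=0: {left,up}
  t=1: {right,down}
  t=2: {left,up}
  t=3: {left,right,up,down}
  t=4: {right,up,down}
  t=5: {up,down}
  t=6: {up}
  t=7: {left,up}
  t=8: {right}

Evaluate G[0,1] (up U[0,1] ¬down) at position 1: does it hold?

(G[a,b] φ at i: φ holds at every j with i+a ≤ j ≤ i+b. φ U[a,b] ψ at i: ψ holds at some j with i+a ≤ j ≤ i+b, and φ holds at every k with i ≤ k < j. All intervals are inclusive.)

Does not hold

Check (up U[0,1] ¬down) at every j in [1,2]:
  j=1: fails
  j=2: holds
Fails at j=1 → formula fails.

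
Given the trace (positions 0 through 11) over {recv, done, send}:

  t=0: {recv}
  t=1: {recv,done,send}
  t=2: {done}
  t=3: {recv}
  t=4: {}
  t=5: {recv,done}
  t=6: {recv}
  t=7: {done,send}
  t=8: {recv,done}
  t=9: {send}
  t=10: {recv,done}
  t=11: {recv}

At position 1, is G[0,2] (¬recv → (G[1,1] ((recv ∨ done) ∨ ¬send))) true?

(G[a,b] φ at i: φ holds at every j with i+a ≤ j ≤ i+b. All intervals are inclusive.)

Check (¬recv → (G[1,1] ((recv ∨ done) ∨ ¬send))) at every j in [1,3]:
  j=1: antecedent false → ✓
  j=2: antecedent true; consequent holds on [3,3] → ✓
  j=3: antecedent false → ✓
All positions satisfy it → formula holds.

True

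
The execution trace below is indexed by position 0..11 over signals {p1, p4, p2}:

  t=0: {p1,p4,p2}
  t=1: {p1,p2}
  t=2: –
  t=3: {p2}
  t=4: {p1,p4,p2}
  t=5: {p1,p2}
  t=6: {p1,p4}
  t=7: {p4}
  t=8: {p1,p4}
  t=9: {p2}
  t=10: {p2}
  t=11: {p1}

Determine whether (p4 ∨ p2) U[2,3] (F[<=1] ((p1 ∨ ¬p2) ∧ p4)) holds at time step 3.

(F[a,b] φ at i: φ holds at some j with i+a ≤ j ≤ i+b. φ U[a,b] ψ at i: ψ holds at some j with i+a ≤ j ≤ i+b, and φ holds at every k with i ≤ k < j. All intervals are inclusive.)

Need some j in [5,6] with F[<=1] ((p1 ∨ ¬p2) ∧ p4), and (p4 ∨ p2) at every k in [3,j-1].
  j=5: F[<=1] ((p1 ∨ ¬p2) ∧ p4) holds; (p4 ∨ p2) holds at every k in [3,4] → satisfied.

Holds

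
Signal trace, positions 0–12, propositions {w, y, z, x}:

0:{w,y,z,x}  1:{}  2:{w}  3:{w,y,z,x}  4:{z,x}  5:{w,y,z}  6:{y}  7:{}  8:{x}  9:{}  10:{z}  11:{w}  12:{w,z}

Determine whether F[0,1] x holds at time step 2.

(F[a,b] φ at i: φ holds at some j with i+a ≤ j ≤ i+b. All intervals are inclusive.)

Check x at each j in [2,3]:
  j=2: false
  j=3: true
Found at j=3 → formula holds.

Holds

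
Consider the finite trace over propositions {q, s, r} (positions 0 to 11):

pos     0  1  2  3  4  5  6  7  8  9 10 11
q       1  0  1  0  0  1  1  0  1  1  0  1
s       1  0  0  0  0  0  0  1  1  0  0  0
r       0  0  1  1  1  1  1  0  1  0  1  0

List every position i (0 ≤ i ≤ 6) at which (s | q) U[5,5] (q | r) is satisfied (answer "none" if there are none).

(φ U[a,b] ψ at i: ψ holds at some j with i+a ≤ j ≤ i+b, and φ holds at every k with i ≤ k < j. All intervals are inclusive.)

Evaluate at each i in [0,6]:
  i=0: ✗ (lhs fails at k=1 before rhs at j=5)
  i=1: ✗ (lhs fails at k=1 before rhs at j=6)
  i=2: ✗ (no rhs in [7,7])
  i=3: ✗ (lhs fails at k=3 before rhs at j=8)
  i=4: ✗ (lhs fails at k=4 before rhs at j=9)
  i=5: ✓ (rhs at j=10; lhs holds on [5,9])
  i=6: ✗ (lhs fails at k=10 before rhs at j=11)

5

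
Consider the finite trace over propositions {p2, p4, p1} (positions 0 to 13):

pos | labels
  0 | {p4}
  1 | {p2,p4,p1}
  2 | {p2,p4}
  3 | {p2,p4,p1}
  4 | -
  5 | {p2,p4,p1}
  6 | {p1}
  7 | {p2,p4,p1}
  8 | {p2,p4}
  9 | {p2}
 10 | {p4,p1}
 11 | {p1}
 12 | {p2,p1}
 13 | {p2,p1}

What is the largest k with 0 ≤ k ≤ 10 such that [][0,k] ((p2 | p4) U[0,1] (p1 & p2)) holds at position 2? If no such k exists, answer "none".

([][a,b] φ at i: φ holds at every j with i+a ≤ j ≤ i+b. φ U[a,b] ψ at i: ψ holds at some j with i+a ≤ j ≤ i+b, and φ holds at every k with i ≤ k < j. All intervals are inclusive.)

1

((p2 | p4) U[0,1] (p1 & p2)) must hold from j=2 onward; find where it first fails.
  j=2: holds
  j=3: holds
  j=4: fails
Holds on [2,3], so largest k = 1.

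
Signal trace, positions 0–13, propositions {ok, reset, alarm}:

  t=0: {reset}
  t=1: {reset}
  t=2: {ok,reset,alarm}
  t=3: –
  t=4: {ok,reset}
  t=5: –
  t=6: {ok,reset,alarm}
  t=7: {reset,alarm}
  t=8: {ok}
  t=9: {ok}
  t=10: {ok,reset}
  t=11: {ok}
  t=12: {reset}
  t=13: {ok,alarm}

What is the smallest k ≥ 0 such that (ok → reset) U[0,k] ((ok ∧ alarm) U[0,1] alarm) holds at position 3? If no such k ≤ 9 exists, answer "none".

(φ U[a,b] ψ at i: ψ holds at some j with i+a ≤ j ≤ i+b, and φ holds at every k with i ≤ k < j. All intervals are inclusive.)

3

Need earliest j ≥ 3 with ((ok ∧ alarm) U[0,1] alarm), and (ok → reset) at every k in [3,j-1].
  j=3: rhs fails.
  j=4: rhs fails.
  j=5: rhs fails.
  j=6: rhs holds; lhs holds on [3,5]. k = 3.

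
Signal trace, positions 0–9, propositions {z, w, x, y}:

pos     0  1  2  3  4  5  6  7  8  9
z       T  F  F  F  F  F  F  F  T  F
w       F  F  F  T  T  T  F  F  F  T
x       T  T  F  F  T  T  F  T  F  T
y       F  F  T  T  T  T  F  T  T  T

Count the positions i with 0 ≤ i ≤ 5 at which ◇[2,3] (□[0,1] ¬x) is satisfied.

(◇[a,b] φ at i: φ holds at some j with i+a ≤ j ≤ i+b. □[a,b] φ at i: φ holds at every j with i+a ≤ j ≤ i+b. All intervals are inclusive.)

Evaluate at each i in [0,5]:
  i=0: ✓ (witness j=2)
  i=1: ✗ (none in [3,4])
  i=2: ✗ (none in [4,5])
  i=3: ✗ (none in [5,6])
  i=4: ✗ (none in [6,7])
  i=5: ✗ (none in [7,8])
Positions where it holds: {0} → 1.

1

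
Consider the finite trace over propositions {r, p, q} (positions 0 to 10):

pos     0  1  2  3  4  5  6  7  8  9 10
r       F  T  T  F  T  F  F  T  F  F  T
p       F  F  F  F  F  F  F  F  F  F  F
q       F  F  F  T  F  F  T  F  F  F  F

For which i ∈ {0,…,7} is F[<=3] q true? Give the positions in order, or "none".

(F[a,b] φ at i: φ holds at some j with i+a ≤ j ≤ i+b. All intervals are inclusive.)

0, 1, 2, 3, 4, 5, 6

Evaluate at each i in [0,7]:
  i=0: ✓ (witness j=3)
  i=1: ✓ (witness j=3)
  i=2: ✓ (witness j=3)
  i=3: ✓ (witness j=3)
  i=4: ✓ (witness j=6)
  i=5: ✓ (witness j=6)
  i=6: ✓ (witness j=6)
  i=7: ✗ (none in [7,10])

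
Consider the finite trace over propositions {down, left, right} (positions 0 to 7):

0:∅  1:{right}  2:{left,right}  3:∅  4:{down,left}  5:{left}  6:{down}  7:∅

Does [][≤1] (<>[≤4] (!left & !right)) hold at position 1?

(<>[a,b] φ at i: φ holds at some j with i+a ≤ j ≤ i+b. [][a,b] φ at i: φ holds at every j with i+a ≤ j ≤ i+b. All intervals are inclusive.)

True

Check <>[≤4] (!left & !right) at every j in [1,2]:
  j=1: holds (witness at 3)
  j=2: holds (witness at 3)
All positions satisfy it → formula holds.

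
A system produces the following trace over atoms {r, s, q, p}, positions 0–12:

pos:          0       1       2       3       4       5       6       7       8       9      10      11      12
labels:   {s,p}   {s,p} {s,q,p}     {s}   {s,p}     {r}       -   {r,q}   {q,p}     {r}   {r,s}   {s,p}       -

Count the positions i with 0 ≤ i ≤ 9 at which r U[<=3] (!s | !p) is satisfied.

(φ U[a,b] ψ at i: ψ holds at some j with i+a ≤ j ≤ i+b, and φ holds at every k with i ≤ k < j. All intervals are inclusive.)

Evaluate at each i in [0,9]:
  i=0: ✗ (lhs fails at k=0 before rhs at j=3)
  i=1: ✗ (lhs fails at k=1 before rhs at j=3)
  i=2: ✗ (lhs fails at k=2 before rhs at j=3)
  i=3: ✓ (rhs at j=3)
  i=4: ✗ (lhs fails at k=4 before rhs at j=5)
  i=5: ✓ (rhs at j=5)
  i=6: ✓ (rhs at j=6)
  i=7: ✓ (rhs at j=7)
  i=8: ✓ (rhs at j=8)
  i=9: ✓ (rhs at j=9)
Positions where it holds: {3, 5, 6, 7, 8, 9} → 6.

6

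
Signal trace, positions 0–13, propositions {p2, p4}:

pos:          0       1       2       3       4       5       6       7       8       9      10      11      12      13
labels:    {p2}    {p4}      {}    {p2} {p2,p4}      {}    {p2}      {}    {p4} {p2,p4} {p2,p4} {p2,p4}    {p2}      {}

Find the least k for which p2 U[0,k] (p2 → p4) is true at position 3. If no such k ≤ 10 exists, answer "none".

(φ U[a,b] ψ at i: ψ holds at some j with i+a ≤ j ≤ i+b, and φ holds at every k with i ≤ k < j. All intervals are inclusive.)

1

Need earliest j ≥ 3 with (p2 → p4), and p2 at every k in [3,j-1].
  j=3: rhs fails.
  j=4: rhs holds; lhs holds on [3,3]. k = 1.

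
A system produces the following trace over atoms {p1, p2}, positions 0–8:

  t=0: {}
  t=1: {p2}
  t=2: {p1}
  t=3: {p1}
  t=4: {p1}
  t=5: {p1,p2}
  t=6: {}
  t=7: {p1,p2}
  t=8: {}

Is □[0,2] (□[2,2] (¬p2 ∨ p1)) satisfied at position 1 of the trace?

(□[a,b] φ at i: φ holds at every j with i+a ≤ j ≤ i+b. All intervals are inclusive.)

Holds

Check □[2,2] (¬p2 ∨ p1) at every j in [1,3]:
  j=1: holds on [3,3]
  j=2: holds on [4,4]
  j=3: holds on [5,5]
All positions satisfy it → formula holds.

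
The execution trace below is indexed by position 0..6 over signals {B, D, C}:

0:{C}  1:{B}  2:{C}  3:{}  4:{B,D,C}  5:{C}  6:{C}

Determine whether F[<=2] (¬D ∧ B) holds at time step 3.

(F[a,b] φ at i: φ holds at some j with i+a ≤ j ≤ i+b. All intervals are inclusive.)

Does not hold

Check (¬D ∧ B) at each j in [3,5]:
  j=3: false
  j=4: false
  j=5: false
No position in the window satisfies it → formula fails.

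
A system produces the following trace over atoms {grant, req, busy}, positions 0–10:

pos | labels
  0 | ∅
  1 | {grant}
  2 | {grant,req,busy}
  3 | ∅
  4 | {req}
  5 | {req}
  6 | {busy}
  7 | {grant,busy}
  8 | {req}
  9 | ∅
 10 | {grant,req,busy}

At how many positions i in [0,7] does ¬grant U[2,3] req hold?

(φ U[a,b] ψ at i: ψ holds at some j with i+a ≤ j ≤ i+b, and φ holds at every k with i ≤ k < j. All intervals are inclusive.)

Evaluate at each i in [0,7]:
  i=0: ✗ (lhs fails at k=1 before rhs at j=2)
  i=1: ✗ (lhs fails at k=1 before rhs at j=4)
  i=2: ✗ (lhs fails at k=2 before rhs at j=4)
  i=3: ✓ (rhs at j=5; lhs holds on [3,4])
  i=4: ✗ (no rhs in [6,7])
  i=5: ✗ (lhs fails at k=7 before rhs at j=8)
  i=6: ✗ (lhs fails at k=7 before rhs at j=8)
  i=7: ✗ (lhs fails at k=7 before rhs at j=10)
Positions where it holds: {3} → 1.

1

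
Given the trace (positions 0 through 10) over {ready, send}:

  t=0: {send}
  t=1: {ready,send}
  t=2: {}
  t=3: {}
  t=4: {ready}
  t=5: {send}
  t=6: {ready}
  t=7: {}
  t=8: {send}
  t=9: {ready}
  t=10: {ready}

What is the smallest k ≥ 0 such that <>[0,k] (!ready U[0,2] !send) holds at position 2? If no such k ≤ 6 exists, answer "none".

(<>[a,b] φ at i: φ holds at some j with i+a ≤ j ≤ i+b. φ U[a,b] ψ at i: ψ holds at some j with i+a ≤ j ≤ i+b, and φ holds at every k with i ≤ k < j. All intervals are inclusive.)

0

Scan j = 2,3,… for (!ready U[0,2] !send):
  j=2: holds
First hit at j=2, so smallest k = 2-2 = 0.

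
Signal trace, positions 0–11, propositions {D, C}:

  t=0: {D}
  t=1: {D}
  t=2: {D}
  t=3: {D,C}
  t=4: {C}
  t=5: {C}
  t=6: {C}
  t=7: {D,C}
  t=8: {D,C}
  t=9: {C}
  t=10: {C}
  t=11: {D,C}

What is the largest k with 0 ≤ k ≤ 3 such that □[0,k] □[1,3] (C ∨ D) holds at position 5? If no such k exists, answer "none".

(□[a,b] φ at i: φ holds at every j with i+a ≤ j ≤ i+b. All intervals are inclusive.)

3

□[1,3] (C ∨ D) must hold from j=5 onward; find where it first fails.
  j=5: holds
  j=6: holds
  j=7: holds
  j=8: holds
Holds through j=8; largest k = 3.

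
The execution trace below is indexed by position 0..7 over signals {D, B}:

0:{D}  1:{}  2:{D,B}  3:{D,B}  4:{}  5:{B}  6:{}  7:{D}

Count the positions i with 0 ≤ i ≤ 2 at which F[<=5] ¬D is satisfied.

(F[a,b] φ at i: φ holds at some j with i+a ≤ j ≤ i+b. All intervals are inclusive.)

Evaluate at each i in [0,2]:
  i=0: ✓ (witness j=1)
  i=1: ✓ (witness j=1)
  i=2: ✓ (witness j=4)
Positions where it holds: {0, 1, 2} → 3.

3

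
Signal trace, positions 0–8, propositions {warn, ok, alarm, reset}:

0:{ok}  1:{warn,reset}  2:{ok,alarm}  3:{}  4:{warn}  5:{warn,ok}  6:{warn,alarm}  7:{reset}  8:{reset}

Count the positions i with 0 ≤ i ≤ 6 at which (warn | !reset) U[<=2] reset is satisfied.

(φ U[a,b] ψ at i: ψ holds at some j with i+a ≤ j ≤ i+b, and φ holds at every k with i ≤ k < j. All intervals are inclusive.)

4

Evaluate at each i in [0,6]:
  i=0: ✓ (rhs at j=1; lhs holds on [0,0])
  i=1: ✓ (rhs at j=1)
  i=2: ✗ (no rhs in [2,4])
  i=3: ✗ (no rhs in [3,5])
  i=4: ✗ (no rhs in [4,6])
  i=5: ✓ (rhs at j=7; lhs holds on [5,6])
  i=6: ✓ (rhs at j=7; lhs holds on [6,6])
Positions where it holds: {0, 1, 5, 6} → 4.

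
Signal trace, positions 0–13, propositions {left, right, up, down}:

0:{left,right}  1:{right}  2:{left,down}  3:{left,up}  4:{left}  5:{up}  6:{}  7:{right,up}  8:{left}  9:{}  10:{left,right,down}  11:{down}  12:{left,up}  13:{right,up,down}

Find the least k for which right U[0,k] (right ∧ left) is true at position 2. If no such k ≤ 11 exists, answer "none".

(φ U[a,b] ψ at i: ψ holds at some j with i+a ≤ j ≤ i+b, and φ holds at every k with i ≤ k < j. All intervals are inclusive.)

Need earliest j ≥ 2 with (right ∧ left), and right at every k in [2,j-1].
  j=2: rhs fails.
  j=3: rhs fails.
  j=4: rhs fails.
  j=5: rhs fails.
  j=6: rhs fails.
  j=7: rhs fails.
  j=8: rhs fails.
  j=9: rhs fails.
  j=10: rhs holds but lhs fails at k=2.
  j=11: rhs fails.
  j=12: rhs fails.
  j=13: rhs fails.
No witness within the range → none.

none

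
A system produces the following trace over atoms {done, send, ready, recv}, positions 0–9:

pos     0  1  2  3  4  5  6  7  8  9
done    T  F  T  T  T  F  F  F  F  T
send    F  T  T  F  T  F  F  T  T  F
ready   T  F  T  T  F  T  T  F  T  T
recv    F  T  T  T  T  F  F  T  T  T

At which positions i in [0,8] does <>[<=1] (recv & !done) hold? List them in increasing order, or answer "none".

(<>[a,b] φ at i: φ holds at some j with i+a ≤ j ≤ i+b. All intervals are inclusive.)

0, 1, 6, 7, 8

Evaluate at each i in [0,8]:
  i=0: ✓ (witness j=1)
  i=1: ✓ (witness j=1)
  i=2: ✗ (none in [2,3])
  i=3: ✗ (none in [3,4])
  i=4: ✗ (none in [4,5])
  i=5: ✗ (none in [5,6])
  i=6: ✓ (witness j=7)
  i=7: ✓ (witness j=7)
  i=8: ✓ (witness j=8)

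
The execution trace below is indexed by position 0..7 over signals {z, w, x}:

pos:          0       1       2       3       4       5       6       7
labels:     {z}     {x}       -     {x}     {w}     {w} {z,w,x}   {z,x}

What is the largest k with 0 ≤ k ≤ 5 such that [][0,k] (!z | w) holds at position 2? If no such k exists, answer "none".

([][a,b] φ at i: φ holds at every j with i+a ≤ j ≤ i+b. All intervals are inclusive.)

(!z | w) must hold from j=2 onward; find where it first fails.
  j=2: holds
  j=3: holds
  j=4: holds
  j=5: holds
  j=6: holds
  j=7: fails
Holds on [2,6], so largest k = 4.

4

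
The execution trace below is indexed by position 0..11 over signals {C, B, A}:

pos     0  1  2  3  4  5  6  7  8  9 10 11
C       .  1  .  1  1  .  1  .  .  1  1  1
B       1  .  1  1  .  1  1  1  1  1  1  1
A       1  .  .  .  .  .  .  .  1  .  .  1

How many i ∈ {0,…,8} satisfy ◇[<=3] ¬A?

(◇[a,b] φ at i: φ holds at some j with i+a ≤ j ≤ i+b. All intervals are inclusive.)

Evaluate at each i in [0,8]:
  i=0: ✓ (witness j=1)
  i=1: ✓ (witness j=1)
  i=2: ✓ (witness j=2)
  i=3: ✓ (witness j=3)
  i=4: ✓ (witness j=4)
  i=5: ✓ (witness j=5)
  i=6: ✓ (witness j=6)
  i=7: ✓ (witness j=7)
  i=8: ✓ (witness j=9)
Positions where it holds: {0, 1, 2, 3, 4, 5, 6, 7, 8} → 9.

9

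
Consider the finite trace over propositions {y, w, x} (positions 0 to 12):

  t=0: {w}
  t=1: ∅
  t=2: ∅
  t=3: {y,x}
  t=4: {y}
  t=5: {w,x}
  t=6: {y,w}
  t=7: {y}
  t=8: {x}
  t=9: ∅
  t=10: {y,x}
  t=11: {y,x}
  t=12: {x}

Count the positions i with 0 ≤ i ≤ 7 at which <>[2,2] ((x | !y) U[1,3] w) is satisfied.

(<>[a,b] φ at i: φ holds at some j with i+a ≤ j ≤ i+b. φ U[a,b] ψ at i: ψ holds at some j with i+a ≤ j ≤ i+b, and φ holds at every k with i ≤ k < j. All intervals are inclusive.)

Evaluate at each i in [0,7]:
  i=0: ✗ (none in [2,2])
  i=1: ✗ (none in [3,3])
  i=2: ✗ (none in [4,4])
  i=3: ✓ (witness j=5)
  i=4: ✗ (none in [6,6])
  i=5: ✗ (none in [7,7])
  i=6: ✗ (none in [8,8])
  i=7: ✗ (none in [9,9])
Positions where it holds: {3} → 1.

1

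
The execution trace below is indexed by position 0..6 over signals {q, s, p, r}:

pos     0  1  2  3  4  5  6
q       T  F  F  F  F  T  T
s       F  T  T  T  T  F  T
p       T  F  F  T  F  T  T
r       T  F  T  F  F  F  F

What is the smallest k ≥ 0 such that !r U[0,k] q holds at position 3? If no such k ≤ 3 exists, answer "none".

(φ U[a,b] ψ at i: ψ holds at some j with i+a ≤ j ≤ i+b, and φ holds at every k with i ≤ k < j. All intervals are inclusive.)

Need earliest j ≥ 3 with q, and !r at every k in [3,j-1].
  j=3: rhs fails.
  j=4: rhs fails.
  j=5: rhs holds; lhs holds on [3,4]. k = 2.

2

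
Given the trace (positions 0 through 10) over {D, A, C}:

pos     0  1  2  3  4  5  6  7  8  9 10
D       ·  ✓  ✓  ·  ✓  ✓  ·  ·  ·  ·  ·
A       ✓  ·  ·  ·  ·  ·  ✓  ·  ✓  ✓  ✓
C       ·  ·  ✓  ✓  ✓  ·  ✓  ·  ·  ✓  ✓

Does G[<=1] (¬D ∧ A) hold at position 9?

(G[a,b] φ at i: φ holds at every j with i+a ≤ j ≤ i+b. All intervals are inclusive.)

Yes

Check (¬D ∧ A) at every j in [9,10]:
  j=9: true
  j=10: true
All positions satisfy it → formula holds.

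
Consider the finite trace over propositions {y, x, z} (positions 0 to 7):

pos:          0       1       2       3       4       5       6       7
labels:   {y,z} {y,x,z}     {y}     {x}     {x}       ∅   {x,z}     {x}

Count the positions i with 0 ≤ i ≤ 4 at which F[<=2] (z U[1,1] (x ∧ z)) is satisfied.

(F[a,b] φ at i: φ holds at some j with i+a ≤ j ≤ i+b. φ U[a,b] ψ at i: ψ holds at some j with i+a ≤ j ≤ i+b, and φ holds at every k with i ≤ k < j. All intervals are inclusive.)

Evaluate at each i in [0,4]:
  i=0: ✓ (witness j=0)
  i=1: ✗ (none in [1,3])
  i=2: ✗ (none in [2,4])
  i=3: ✗ (none in [3,5])
  i=4: ✗ (none in [4,6])
Positions where it holds: {0} → 1.

1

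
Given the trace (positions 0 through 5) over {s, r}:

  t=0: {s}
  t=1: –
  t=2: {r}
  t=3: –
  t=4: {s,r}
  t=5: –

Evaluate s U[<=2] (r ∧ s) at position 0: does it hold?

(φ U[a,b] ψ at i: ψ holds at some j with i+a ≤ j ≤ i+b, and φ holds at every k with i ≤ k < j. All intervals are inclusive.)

No

Need some j in [0,2] with (r ∧ s), and s at every k in [0,j-1].
  j=0: (r ∧ s) false.
  j=1: (r ∧ s) false.
  j=2: (r ∧ s) false.
No j in the window works → until fails.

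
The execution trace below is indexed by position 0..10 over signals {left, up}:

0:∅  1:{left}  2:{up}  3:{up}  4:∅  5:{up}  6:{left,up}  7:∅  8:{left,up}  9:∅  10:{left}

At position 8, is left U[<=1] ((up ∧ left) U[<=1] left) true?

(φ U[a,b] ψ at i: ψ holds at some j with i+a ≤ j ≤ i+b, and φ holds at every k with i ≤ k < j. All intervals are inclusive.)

Need some j in [8,9] with ((up ∧ left) U[<=1] left), and left at every k in [8,j-1].
  j=8: ((up ∧ left) U[<=1] left) holds; no prefix to check → satisfied.

Yes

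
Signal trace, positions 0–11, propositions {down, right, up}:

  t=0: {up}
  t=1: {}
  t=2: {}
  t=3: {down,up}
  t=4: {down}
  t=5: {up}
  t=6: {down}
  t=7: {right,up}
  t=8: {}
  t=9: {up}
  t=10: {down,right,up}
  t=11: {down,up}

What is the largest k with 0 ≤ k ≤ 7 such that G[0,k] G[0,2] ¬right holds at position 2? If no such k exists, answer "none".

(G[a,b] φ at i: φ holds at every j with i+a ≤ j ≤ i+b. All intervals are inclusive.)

2

G[0,2] ¬right must hold from j=2 onward; find where it first fails.
  j=2: holds
  j=3: holds
  j=4: holds
  j=5: fails
Holds on [2,4], so largest k = 2.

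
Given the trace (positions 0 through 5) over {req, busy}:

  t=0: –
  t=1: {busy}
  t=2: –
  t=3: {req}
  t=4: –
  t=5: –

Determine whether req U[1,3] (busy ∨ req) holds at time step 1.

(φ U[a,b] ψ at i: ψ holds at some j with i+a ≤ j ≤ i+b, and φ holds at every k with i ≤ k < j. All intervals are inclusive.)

False

Need some j in [2,4] with (busy ∨ req), and req at every k in [1,j-1].
  j=2: (busy ∨ req) false.
  j=3: (busy ∨ req) holds, but req fails at k=1 → not this j.
  j=4: (busy ∨ req) false.
No j in the window works → until fails.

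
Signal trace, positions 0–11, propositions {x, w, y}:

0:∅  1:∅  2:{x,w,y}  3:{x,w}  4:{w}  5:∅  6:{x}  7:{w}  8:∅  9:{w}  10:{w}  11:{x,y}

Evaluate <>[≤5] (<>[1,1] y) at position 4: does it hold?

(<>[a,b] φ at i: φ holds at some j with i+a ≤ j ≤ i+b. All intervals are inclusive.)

Does not hold

Check <>[1,1] y at each j in [4,9]:
  j=4: fails (none in [5,5])
  j=5: fails (none in [6,6])
  j=6: fails (none in [7,7])
  j=7: fails (none in [8,8])
  j=8: fails (none in [9,9])
  j=9: fails (none in [10,10])
No position in the window satisfies it → formula fails.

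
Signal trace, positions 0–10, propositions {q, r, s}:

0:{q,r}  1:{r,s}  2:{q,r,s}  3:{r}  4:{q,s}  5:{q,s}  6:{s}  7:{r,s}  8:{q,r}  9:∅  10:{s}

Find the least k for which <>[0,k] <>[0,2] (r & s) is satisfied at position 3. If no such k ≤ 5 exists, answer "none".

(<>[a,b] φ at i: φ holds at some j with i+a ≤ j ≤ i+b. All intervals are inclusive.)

2

Scan j = 3,4,… for <>[0,2] (r & s):
  j=3: fails
  j=4: fails
  j=5: holds
First hit at j=5, so smallest k = 5-3 = 2.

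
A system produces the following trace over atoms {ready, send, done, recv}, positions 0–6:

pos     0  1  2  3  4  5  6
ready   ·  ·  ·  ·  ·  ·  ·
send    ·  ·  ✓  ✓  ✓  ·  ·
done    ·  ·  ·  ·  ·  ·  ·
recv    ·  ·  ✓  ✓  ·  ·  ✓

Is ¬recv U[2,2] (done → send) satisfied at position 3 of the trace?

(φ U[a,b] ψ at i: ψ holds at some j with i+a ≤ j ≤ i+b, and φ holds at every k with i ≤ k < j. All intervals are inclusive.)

False

Need some j in [5,5] with (done → send), and ¬recv at every k in [3,j-1].
  j=5: (done → send) holds, but ¬recv fails at k=3 → not this j.
No j in the window works → until fails.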